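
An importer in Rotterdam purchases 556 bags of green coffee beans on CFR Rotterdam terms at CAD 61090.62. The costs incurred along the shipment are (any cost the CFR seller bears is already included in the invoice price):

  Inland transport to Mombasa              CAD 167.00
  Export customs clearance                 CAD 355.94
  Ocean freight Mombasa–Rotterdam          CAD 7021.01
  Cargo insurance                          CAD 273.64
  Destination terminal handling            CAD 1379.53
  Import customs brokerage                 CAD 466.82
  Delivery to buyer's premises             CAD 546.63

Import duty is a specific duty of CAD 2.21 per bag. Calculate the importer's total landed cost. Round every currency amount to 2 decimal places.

Total landed cost: CAD 64986.00

CFR: the seller pays costs through ocean freight to the destination port, but not insurance.
Already in the invoice (seller's account under CFR): inland to port, export clearance, freight — exclude.
CIF value = CFR price + insurance = 61090.62 + 273.64 = 61364.26
Import duty = 556 × 2.21 = 1228.76
Buyer bears: insurance 273.64 + destination terminal 1379.53 + brokerage 466.82 + delivery 546.63 + duty 1228.76 = 3895.38
Landed cost = invoice 61090.62 + 3895.38 = 64986.00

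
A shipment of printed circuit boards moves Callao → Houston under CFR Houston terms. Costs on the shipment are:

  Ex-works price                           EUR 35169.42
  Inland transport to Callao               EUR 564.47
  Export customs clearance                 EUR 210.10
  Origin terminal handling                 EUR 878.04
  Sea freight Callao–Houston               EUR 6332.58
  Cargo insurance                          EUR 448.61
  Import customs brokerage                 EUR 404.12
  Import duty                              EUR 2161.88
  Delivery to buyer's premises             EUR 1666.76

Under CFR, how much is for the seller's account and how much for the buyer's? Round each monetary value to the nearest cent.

Seller: EUR 43154.61; buyer: EUR 4681.37

CFR: the seller pays costs through ocean freight to the destination port, but not insurance.
Seller's account: goods 35169.42 + inland to port 564.47 + export clearance 210.10 + origin terminal 878.04 + freight 6332.58 = 43154.61
Buyer's account: insurance 448.61 + brokerage 404.12 + duty 2161.88 + delivery 1666.76 = 4681.37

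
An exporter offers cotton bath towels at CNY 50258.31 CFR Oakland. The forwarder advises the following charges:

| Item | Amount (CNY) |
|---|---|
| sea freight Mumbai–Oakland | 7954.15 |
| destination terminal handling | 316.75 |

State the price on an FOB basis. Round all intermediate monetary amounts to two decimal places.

Not relevant to the conversion: destination terminal — on the buyer under both terms; not part of either seller's price.
From CFR to FOB, the seller no longer bears: freight.
FOB price = 50258.31 − 7954.15 = 42304.16

FOB price: CNY 42304.16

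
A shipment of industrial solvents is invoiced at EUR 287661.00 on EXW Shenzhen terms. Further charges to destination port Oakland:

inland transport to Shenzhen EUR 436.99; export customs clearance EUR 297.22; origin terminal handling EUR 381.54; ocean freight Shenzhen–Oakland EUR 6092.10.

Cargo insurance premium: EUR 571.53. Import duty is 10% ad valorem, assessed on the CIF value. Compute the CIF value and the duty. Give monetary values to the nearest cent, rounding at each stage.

CIF value: EUR 295440.38; import duty: EUR 29544.04

CIF = EXW price + pre-shipment costs + freight + insurance
CIF = 287661.00 + 436.99 + 297.22 + 381.54 + 6092.10 + 571.53 = 295440.38
Import duty = 295440.38 × 10% = 29544.04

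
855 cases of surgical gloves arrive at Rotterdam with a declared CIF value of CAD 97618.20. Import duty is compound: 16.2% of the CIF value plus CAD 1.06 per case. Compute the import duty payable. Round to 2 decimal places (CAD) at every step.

Ad valorem component: 97618.20 × 16.2% = 15814.15
Specific component: 855 × 1.06 = 906.30
Import duty = 15814.15 + 906.30 = 16720.45

Import duty: CAD 16720.45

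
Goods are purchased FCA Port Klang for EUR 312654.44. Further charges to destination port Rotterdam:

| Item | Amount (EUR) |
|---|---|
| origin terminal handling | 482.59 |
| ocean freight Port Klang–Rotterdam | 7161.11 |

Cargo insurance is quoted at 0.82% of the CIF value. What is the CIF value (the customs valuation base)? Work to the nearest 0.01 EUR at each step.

Let C be the CIF value. C = FCA price + pre-shipment costs + freight + 0.82% × C
C − 0.82% × C = 312654.44 + 482.59 + 7161.11
0.9918 × C = 320298.14
C = 320298.14 / 0.9918 = 322946.30
Insurance premium = 0.82% × 322946.30 = 2648.16

CIF value: EUR 322946.30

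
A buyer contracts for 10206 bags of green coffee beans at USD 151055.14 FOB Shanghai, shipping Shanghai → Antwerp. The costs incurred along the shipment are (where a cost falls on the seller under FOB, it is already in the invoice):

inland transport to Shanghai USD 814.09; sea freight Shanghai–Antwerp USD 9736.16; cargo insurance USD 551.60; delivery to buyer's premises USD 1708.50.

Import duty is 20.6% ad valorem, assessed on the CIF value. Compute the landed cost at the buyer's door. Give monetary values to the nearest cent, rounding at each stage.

Total landed cost: USD 196288.04

FOB: the seller bears costs until goods are on board at the origin port; the buyer bears freight, insurance and all costs thereafter.
Already in the invoice (seller's account under FOB): inland to port — exclude.
CIF value = FOB price + freight + insurance = 151055.14 + 9736.16 + 551.60 = 161342.90
Import duty = 161342.90 × 20.6% = 33236.64
Buyer bears: freight 9736.16 + insurance 551.60 + delivery 1708.50 + duty 33236.64 = 45232.90
Landed cost = invoice 151055.14 + 45232.90 = 196288.04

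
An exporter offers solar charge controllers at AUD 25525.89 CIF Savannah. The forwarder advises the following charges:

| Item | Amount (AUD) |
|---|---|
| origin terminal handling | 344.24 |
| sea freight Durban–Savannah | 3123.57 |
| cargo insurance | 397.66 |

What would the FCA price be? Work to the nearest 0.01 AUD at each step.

FCA price: AUD 21660.42

From CIF to FCA, the seller no longer bears: origin terminal, freight, insurance.
FCA price = 25525.89 − 344.24 − 3123.57 − 397.66 = 21660.42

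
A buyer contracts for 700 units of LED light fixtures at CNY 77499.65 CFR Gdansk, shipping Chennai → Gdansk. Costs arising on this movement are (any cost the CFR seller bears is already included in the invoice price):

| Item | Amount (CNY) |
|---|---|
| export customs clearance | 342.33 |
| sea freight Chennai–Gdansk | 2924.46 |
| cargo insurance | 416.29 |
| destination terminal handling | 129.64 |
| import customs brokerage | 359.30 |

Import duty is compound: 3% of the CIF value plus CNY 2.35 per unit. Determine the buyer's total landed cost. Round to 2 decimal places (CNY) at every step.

CFR: the seller pays costs through ocean freight to the destination port, but not insurance.
Already in the invoice (seller's account under CFR): export clearance, freight — exclude.
CIF value = CFR price + insurance = 77499.65 + 416.29 = 77915.94
Ad valorem component: 77915.94 × 3% = 2337.48
Specific component: 700 × 2.35 = 1645.00
Import duty = 2337.48 + 1645.00 = 3982.48
Buyer bears: insurance 416.29 + destination terminal 129.64 + brokerage 359.30 + duty 3982.48 = 4887.71
Landed cost = invoice 77499.65 + 4887.71 = 82387.36

Total landed cost: CNY 82387.36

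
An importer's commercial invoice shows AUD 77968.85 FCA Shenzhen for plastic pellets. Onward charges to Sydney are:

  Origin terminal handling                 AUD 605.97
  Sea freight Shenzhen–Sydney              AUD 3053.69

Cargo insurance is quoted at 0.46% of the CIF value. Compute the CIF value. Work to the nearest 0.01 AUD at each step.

Let C be the CIF value. C = FCA price + pre-shipment costs + freight + 0.46% × C
C − 0.46% × C = 77968.85 + 605.97 + 3053.69
0.9954 × C = 81628.51
C = 81628.51 / 0.9954 = 82005.74
Insurance premium = 0.46% × 82005.74 = 377.23

CIF value: AUD 82005.74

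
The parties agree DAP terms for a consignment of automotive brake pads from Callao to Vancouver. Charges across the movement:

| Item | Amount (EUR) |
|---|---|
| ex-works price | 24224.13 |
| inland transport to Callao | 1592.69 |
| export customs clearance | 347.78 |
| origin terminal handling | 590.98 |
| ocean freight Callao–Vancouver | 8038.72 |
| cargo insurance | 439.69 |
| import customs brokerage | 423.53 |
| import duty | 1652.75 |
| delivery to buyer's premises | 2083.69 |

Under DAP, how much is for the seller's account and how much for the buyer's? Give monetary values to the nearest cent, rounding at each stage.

Seller: EUR 37317.68; buyer: EUR 2076.28

DAP: the seller bears all costs to the named destination except import duty and clearance.
Seller's account: goods 24224.13 + inland to port 1592.69 + export clearance 347.78 + origin terminal 590.98 + freight 8038.72 + insurance 439.69 + delivery 2083.69 = 37317.68
Buyer's account: brokerage 423.53 + duty 1652.75 = 2076.28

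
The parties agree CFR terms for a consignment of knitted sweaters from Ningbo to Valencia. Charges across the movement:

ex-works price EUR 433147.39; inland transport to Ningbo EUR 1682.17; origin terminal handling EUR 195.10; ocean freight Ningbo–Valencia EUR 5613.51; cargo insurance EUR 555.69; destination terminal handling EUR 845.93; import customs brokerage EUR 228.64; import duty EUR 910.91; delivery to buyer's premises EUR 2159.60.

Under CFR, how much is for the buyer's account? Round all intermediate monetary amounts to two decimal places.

CFR: the seller pays costs through ocean freight to the destination port, but not insurance.
Seller's account: goods 433147.39 + inland to port 1682.17 + origin terminal 195.10 + freight 5613.51 = 440638.17
Buyer's account: insurance 555.69 + destination terminal 845.93 + brokerage 228.64 + duty 910.91 + delivery 2159.60 = 4700.77

Buyer's account: EUR 4700.77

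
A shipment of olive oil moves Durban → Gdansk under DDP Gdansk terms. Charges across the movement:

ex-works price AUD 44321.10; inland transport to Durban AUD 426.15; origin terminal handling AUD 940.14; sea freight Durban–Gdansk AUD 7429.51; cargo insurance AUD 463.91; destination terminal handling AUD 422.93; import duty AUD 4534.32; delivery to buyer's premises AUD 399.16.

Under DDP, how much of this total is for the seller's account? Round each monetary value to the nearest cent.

DDP: the seller bears all costs including import duty.
Seller's account: goods 44321.10 + inland to port 426.15 + origin terminal 940.14 + freight 7429.51 + insurance 463.91 + destination terminal 422.93 + duty 4534.32 + delivery 399.16 = 58937.22
Buyer's account: 0.00

Seller's account: AUD 58937.22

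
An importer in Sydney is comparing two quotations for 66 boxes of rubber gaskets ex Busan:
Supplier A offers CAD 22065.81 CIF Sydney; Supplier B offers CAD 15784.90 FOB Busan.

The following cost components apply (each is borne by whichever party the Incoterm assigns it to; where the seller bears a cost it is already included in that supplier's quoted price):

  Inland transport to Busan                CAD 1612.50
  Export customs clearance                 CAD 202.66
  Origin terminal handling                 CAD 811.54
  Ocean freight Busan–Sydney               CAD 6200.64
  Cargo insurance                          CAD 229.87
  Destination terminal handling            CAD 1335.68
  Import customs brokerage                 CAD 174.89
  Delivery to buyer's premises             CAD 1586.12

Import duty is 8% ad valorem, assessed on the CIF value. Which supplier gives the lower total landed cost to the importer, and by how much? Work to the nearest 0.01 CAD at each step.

Supplier A (CIF):
The CIF price already equals the CIF value: 22065.81
Import duty = 22065.81 × 8% = 1765.26
Buyer bears (A): 1335.68 + 174.89 + 1586.12 = 3096.69
Landed cost (A) = invoice 22065.81 + 3096.69 + duty 1765.26 = 26927.76
Supplier B (FOB):
CIF value = FOB price + freight + insurance = 15784.90 + 6200.64 + 229.87 = 22215.41
Import duty = 22215.41 × 8% = 1777.23
Buyer bears (B): 6200.64 + 229.87 + 1335.68 + 174.89 + 1586.12 = 9527.20
Landed cost (B) = invoice 15784.90 + 9527.20 + duty 1777.23 = 27089.33
Difference = |26927.76 − 27089.33| = 161.57

Supplier A is cheaper by CAD 161.57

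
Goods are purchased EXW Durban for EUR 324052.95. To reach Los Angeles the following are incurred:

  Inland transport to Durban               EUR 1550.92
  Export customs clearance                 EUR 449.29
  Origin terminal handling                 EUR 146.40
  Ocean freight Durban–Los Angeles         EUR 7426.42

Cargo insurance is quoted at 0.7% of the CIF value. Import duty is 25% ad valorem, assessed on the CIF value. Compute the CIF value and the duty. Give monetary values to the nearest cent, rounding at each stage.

Let C be the CIF value. C = EXW price + pre-shipment costs + freight + 0.7% × C
C − 0.7% × C = 324052.95 + 1550.92 + 449.29 + 146.40 + 7426.42
0.993 × C = 333625.98
C = 333625.98 / 0.993 = 335977.82
Insurance premium = 0.7% × 335977.82 = 2351.84
Import duty = 335977.82 × 25% = 83994.46

CIF value: EUR 335977.82; import duty: EUR 83994.46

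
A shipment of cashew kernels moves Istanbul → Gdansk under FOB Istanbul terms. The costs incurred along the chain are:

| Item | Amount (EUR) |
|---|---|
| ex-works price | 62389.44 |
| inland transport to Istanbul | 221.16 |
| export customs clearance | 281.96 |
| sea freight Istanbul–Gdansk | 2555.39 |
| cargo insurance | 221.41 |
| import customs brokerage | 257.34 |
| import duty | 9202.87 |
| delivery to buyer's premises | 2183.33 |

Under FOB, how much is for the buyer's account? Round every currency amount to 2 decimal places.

Buyer's account: EUR 14420.34

FOB: the seller bears costs until goods are on board at the origin port; the buyer bears freight, insurance and all costs thereafter.
Seller's account: goods 62389.44 + inland to port 221.16 + export clearance 281.96 = 62892.56
Buyer's account: freight 2555.39 + insurance 221.41 + brokerage 257.34 + duty 9202.87 + delivery 2183.33 = 14420.34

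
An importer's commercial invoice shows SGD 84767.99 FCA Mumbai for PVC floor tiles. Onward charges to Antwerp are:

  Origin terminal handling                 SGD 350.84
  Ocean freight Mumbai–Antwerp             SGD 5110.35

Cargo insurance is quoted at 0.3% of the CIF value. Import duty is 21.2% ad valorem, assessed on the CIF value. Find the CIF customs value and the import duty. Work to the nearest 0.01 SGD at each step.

Let C be the CIF value. C = FCA price + pre-shipment costs + freight + 0.3% × C
C − 0.3% × C = 84767.99 + 350.84 + 5110.35
0.997 × C = 90229.18
C = 90229.18 / 0.997 = 90500.68
Insurance premium = 0.3% × 90500.68 = 271.50
Import duty = 90500.68 × 21.2% = 19186.14

CIF value: SGD 90500.68; import duty: SGD 19186.14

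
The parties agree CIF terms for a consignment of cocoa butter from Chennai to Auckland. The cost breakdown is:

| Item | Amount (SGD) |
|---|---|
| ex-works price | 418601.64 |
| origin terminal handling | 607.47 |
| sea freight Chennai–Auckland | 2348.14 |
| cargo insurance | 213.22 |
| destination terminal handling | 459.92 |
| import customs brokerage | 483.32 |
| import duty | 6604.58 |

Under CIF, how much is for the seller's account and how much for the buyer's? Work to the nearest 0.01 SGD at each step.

Seller: SGD 421770.47; buyer: SGD 7547.82

CIF: the seller pays costs through ocean freight and marine insurance to the destination port.
Seller's account: goods 418601.64 + origin terminal 607.47 + freight 2348.14 + insurance 213.22 = 421770.47
Buyer's account: destination terminal 459.92 + brokerage 483.32 + duty 6604.58 = 7547.82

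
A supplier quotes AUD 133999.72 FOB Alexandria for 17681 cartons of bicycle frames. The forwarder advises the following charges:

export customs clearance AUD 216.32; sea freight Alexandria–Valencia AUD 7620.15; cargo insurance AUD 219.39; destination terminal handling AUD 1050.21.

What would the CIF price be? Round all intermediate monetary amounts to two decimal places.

CIF price: AUD 141839.26

Not relevant to the conversion: export clearance — on the seller under both FOB and CIF; already in the FOB price and stays in the CIF price. destination terminal — on the buyer under both terms; not part of either seller's price.
From FOB to CIF, the seller additionally bears: freight, insurance.
CIF price = 133999.72 + 7620.15 + 219.39 = 141839.26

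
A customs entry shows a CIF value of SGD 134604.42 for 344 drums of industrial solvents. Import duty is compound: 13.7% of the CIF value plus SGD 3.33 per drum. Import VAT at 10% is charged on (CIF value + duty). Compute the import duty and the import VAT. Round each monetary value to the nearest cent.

Import duty: SGD 19586.33; import VAT: SGD 15419.08

Ad valorem component: 134604.42 × 13.7% = 18440.81
Specific component: 344 × 3.33 = 1145.52
Import duty = 18440.81 + 1145.52 = 19586.33
VAT base = CIF + duty = 134604.42 + 19586.33 = 154190.75
Import VAT = 154190.75 × 10% = 15419.08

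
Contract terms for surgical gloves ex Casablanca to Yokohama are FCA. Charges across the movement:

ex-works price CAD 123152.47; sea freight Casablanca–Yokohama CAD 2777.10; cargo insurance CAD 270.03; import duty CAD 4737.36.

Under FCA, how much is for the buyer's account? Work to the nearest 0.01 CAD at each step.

FCA: the seller delivers export-cleared goods to the carrier; the buyer bears costs from that point.
Seller's account: goods 123152.47 = 123152.47
Buyer's account: freight 2777.10 + insurance 270.03 + duty 4737.36 = 7784.49

Buyer's account: CAD 7784.49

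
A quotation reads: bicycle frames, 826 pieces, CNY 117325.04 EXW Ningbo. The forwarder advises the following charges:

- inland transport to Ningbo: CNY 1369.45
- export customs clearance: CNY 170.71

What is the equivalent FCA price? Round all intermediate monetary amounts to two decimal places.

FCA price: CNY 118865.20

From EXW to FCA, the seller additionally bears: inland to port, export clearance.
FCA price = 117325.04 + 1369.45 + 170.71 = 118865.20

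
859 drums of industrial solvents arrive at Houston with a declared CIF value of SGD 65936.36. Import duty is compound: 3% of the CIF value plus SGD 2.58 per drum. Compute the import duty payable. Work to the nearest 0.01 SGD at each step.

Ad valorem component: 65936.36 × 3% = 1978.09
Specific component: 859 × 2.58 = 2216.22
Import duty = 1978.09 + 2216.22 = 4194.31

Import duty: SGD 4194.31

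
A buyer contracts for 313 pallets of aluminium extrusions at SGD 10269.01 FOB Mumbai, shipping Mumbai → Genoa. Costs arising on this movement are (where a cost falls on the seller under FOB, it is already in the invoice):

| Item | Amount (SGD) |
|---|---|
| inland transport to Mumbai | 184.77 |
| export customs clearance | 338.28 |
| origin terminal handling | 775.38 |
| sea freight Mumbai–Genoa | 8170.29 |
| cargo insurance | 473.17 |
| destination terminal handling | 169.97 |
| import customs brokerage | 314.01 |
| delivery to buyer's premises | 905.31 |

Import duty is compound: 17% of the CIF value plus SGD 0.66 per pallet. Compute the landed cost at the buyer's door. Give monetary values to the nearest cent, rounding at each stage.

Total landed cost: SGD 23723.46

FOB: the seller bears costs until goods are on board at the origin port; the buyer bears freight, insurance and all costs thereafter.
Already in the invoice (seller's account under FOB): inland to port, export clearance, origin terminal — exclude.
CIF value = FOB price + freight + insurance = 10269.01 + 8170.29 + 473.17 = 18912.47
Ad valorem component: 18912.47 × 17% = 3215.12
Specific component: 313 × 0.66 = 206.58
Import duty = 3215.12 + 206.58 = 3421.70
Buyer bears: freight 8170.29 + insurance 473.17 + destination terminal 169.97 + brokerage 314.01 + delivery 905.31 + duty 3421.70 = 13454.45
Landed cost = invoice 10269.01 + 13454.45 = 23723.46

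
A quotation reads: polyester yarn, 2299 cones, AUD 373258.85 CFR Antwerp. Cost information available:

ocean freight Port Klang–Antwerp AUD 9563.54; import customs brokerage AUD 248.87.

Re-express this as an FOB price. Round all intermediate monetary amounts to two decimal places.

Not relevant to the conversion: brokerage — on the buyer under both terms; not part of either seller's price.
From CFR to FOB, the seller no longer bears: freight.
FOB price = 373258.85 − 9563.54 = 363695.31

FOB price: AUD 363695.31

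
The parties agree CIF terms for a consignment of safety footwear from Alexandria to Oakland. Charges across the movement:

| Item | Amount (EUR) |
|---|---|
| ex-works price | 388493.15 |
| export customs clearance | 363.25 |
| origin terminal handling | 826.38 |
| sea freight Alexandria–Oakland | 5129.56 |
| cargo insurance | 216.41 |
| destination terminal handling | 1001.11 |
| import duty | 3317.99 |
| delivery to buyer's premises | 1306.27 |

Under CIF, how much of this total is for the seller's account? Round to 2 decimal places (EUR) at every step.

CIF: the seller pays costs through ocean freight and marine insurance to the destination port.
Seller's account: goods 388493.15 + export clearance 363.25 + origin terminal 826.38 + freight 5129.56 + insurance 216.41 = 395028.75
Buyer's account: destination terminal 1001.11 + duty 3317.99 + delivery 1306.27 = 5625.37

Seller's account: EUR 395028.75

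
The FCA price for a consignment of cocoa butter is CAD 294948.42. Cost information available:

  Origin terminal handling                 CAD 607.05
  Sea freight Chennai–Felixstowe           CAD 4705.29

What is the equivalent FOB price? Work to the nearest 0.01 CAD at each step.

Not relevant to the conversion: freight — on the buyer under both terms; not part of either seller's price.
From FCA to FOB, the seller additionally bears: origin terminal.
FOB price = 294948.42 + 607.05 = 295555.47

FOB price: CAD 295555.47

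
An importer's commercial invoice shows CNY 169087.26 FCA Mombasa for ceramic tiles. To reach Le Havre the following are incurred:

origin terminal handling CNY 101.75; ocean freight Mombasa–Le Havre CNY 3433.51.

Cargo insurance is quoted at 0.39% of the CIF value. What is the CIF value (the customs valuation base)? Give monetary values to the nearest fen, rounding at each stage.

Let C be the CIF value. C = FCA price + pre-shipment costs + freight + 0.39% × C
C − 0.39% × C = 169087.26 + 101.75 + 3433.51
0.9961 × C = 172622.52
C = 172622.52 / 0.9961 = 173298.38
Insurance premium = 0.39% × 173298.38 = 675.86

CIF value: CNY 173298.38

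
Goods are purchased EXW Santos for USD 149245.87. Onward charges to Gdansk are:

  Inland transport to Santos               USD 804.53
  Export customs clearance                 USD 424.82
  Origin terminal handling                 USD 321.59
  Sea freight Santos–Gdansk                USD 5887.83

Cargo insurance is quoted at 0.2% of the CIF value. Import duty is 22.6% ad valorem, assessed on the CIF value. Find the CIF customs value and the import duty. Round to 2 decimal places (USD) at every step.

CIF value: USD 156998.64; import duty: USD 35481.69

Let C be the CIF value. C = EXW price + pre-shipment costs + freight + 0.2% × C
C − 0.2% × C = 149245.87 + 804.53 + 424.82 + 321.59 + 5887.83
0.998 × C = 156684.64
C = 156684.64 / 0.998 = 156998.64
Insurance premium = 0.2% × 156998.64 = 314.00
Import duty = 156998.64 × 22.6% = 35481.69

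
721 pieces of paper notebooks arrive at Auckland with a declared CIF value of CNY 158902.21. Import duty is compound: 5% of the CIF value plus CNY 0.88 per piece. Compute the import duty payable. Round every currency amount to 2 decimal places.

Import duty: CNY 8579.59

Ad valorem component: 158902.21 × 5% = 7945.11
Specific component: 721 × 0.88 = 634.48
Import duty = 7945.11 + 634.48 = 8579.59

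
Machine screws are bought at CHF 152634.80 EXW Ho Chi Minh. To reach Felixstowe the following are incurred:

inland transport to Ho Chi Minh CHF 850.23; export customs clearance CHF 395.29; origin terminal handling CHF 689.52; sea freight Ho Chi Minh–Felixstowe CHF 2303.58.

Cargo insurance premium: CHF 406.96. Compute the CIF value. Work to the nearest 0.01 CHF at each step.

CIF value: CHF 157280.38

CIF = EXW price + pre-shipment costs + freight + insurance
CIF = 152634.80 + 850.23 + 395.29 + 689.52 + 2303.58 + 406.96 = 157280.38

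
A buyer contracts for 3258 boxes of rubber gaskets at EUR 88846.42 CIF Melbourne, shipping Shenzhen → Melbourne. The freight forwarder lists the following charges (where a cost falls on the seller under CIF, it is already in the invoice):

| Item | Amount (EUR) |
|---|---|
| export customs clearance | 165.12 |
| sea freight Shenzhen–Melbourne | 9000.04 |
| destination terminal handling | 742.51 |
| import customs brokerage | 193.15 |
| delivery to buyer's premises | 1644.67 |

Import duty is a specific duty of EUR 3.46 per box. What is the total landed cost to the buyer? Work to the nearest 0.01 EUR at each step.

CIF: the seller pays costs through ocean freight and marine insurance to the destination port.
Already in the invoice (seller's account under CIF): export clearance, freight — exclude.
The CIF price already equals the CIF value: 88846.42
Import duty = 3258 × 3.46 = 11272.68
Buyer bears: destination terminal 742.51 + brokerage 193.15 + delivery 1644.67 + duty 11272.68 = 13853.01
Landed cost = invoice 88846.42 + 13853.01 = 102699.43

Total landed cost: EUR 102699.43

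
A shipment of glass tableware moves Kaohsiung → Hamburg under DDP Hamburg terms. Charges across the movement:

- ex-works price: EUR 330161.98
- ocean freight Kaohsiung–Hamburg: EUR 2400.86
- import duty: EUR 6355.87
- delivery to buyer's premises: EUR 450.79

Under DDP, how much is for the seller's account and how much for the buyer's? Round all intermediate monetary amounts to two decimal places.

Seller: EUR 339369.50; buyer: EUR 0.00

DDP: the seller bears all costs including import duty.
Seller's account: goods 330161.98 + freight 2400.86 + duty 6355.87 + delivery 450.79 = 339369.50
Buyer's account: 0.00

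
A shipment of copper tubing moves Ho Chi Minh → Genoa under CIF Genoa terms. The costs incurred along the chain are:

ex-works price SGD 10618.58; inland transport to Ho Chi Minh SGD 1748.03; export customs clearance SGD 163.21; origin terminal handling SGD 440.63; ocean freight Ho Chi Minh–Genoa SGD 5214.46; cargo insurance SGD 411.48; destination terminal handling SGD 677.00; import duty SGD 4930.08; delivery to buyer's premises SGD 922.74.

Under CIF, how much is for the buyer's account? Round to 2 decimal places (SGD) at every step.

CIF: the seller pays costs through ocean freight and marine insurance to the destination port.
Seller's account: goods 10618.58 + inland to port 1748.03 + export clearance 163.21 + origin terminal 440.63 + freight 5214.46 + insurance 411.48 = 18596.39
Buyer's account: destination terminal 677.00 + duty 4930.08 + delivery 922.74 = 6529.82

Buyer's account: SGD 6529.82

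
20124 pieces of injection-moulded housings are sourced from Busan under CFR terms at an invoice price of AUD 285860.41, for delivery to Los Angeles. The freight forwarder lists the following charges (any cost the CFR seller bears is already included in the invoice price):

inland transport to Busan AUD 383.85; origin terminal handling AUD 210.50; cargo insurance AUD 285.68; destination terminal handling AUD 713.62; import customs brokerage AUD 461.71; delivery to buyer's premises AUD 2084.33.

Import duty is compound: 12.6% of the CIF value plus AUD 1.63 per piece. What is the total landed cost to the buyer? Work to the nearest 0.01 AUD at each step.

CFR: the seller pays costs through ocean freight to the destination port, but not insurance.
Already in the invoice (seller's account under CFR): inland to port, origin terminal — exclude.
CIF value = CFR price + insurance = 285860.41 + 285.68 = 286146.09
Ad valorem component: 286146.09 × 12.6% = 36054.41
Specific component: 20124 × 1.63 = 32802.12
Import duty = 36054.41 + 32802.12 = 68856.53
Buyer bears: insurance 285.68 + destination terminal 713.62 + brokerage 461.71 + delivery 2084.33 + duty 68856.53 = 72401.87
Landed cost = invoice 285860.41 + 72401.87 = 358262.28

Total landed cost: AUD 358262.28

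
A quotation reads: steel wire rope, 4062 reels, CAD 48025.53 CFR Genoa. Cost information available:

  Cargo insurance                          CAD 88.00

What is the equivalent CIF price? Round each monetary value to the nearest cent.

From CFR to CIF, the seller additionally bears: insurance.
CIF price = 48025.53 + 88.00 = 48113.53

CIF price: CAD 48113.53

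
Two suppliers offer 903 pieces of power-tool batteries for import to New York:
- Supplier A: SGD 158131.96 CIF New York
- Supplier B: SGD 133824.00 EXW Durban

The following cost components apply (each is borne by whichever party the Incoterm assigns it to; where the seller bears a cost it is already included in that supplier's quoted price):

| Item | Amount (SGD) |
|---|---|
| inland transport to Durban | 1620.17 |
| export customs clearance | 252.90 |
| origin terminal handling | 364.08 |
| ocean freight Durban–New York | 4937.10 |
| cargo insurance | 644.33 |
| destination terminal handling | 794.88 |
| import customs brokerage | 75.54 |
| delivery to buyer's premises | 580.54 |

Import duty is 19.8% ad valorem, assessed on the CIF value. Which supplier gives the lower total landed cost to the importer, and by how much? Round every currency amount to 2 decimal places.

Supplier B is cheaper by SGD 19754.28

Supplier A (CIF):
The CIF price already equals the CIF value: 158131.96
Import duty = 158131.96 × 19.8% = 31310.13
Buyer bears (A): 794.88 + 75.54 + 580.54 = 1450.96
Landed cost (A) = invoice 158131.96 + 1450.96 + duty 31310.13 = 190893.05
Supplier B (EXW):
CIF value = EXW price + inland to port + export clearance + origin terminal + freight + insurance = 133824.00 + 1620.17 + 252.90 + 364.08 + 4937.10 + 644.33 = 141642.58
Import duty = 141642.58 × 19.8% = 28045.23
Buyer bears (B): 1620.17 + 252.90 + 364.08 + 4937.10 + 644.33 + 794.88 + 75.54 + 580.54 = 9269.54
Landed cost (B) = invoice 133824.00 + 9269.54 + duty 28045.23 = 171138.77
Difference = |190893.05 − 171138.77| = 19754.28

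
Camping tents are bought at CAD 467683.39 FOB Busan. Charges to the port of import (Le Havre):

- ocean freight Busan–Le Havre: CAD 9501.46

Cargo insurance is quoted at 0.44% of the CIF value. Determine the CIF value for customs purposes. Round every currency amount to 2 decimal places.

CIF value: CAD 479293.74

Let C be the CIF value. C = FOB price + freight + 0.44% × C
C − 0.44% × C = 467683.39 + 9501.46
0.9956 × C = 477184.85
C = 477184.85 / 0.9956 = 479293.74
Insurance premium = 0.44% × 479293.74 = 2108.89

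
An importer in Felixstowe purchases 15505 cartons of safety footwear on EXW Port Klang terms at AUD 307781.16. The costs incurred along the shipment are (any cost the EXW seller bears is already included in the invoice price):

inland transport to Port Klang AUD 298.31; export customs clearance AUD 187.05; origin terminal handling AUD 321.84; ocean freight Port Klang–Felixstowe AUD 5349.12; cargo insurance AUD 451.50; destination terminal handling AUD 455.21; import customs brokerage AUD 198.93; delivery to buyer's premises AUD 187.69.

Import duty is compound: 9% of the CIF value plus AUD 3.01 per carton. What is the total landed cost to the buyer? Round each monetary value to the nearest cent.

Total landed cost: AUD 390195.87

EXW: the seller makes goods available at their premises; the buyer bears all onward costs.
CIF value = EXW price + inland to port + export clearance + origin terminal + freight + insurance = 307781.16 + 298.31 + 187.05 + 321.84 + 5349.12 + 451.50 = 314388.98
Ad valorem component: 314388.98 × 9% = 28295.01
Specific component: 15505 × 3.01 = 46670.05
Import duty = 28295.01 + 46670.05 = 74965.06
Buyer bears: inland to port 298.31 + export clearance 187.05 + origin terminal 321.84 + freight 5349.12 + insurance 451.50 + destination terminal 455.21 + brokerage 198.93 + delivery 187.69 + duty 74965.06 = 82414.71
Landed cost = invoice 307781.16 + 82414.71 = 390195.87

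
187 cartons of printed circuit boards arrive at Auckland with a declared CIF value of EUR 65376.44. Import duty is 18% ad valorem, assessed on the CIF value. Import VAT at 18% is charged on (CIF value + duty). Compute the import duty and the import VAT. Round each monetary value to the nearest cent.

Import duty: EUR 11767.76; import VAT: EUR 13885.96

Import duty = 65376.44 × 18% = 11767.76
VAT base = CIF + duty = 65376.44 + 11767.76 = 77144.20
Import VAT = 77144.20 × 18% = 13885.96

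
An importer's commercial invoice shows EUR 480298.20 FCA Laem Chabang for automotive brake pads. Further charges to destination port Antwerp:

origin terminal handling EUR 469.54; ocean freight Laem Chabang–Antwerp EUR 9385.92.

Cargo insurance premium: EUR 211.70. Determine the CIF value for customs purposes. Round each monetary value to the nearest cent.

CIF = FCA price + pre-shipment costs + freight + insurance
CIF = 480298.20 + 469.54 + 9385.92 + 211.70 = 490365.36

CIF value: EUR 490365.36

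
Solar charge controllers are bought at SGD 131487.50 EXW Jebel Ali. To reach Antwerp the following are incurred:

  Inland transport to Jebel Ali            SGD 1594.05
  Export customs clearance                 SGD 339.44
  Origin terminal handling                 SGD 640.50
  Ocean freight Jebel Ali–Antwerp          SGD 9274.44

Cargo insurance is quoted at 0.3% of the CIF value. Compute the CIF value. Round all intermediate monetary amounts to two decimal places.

Let C be the CIF value. C = EXW price + pre-shipment costs + freight + 0.3% × C
C − 0.3% × C = 131487.50 + 1594.05 + 339.44 + 640.50 + 9274.44
0.997 × C = 143335.93
C = 143335.93 / 0.997 = 143767.23
Insurance premium = 0.3% × 143767.23 = 431.30

CIF value: SGD 143767.23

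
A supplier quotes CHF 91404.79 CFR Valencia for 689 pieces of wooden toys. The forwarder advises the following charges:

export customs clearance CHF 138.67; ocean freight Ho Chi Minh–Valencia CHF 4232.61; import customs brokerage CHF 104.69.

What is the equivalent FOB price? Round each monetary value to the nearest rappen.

Not relevant to the conversion: export clearance — on the seller under both CFR and FOB; already in the CFR price and stays in the FOB price. brokerage — on the buyer under both terms; not part of either seller's price.
From CFR to FOB, the seller no longer bears: freight.
FOB price = 91404.79 − 4232.61 = 87172.18

FOB price: CHF 87172.18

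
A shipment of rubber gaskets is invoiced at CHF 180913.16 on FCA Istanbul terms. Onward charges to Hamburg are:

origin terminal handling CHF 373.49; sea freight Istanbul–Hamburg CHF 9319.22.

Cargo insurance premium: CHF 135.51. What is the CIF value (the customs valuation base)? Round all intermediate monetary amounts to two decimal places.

CIF value: CHF 190741.38

CIF = FCA price + pre-shipment costs + freight + insurance
CIF = 180913.16 + 373.49 + 9319.22 + 135.51 = 190741.38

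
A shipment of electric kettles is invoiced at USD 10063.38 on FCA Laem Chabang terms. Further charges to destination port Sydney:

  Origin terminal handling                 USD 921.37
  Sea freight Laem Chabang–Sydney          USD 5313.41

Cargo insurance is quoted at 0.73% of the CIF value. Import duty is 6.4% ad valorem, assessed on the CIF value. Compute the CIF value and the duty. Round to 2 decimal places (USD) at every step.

Let C be the CIF value. C = FCA price + pre-shipment costs + freight + 0.73% × C
C − 0.73% × C = 10063.38 + 921.37 + 5313.41
0.9927 × C = 16298.16
C = 16298.16 / 0.9927 = 16418.01
Insurance premium = 0.73% × 16418.01 = 119.85
Import duty = 16418.01 × 6.4% = 1050.75

CIF value: USD 16418.01; import duty: USD 1050.75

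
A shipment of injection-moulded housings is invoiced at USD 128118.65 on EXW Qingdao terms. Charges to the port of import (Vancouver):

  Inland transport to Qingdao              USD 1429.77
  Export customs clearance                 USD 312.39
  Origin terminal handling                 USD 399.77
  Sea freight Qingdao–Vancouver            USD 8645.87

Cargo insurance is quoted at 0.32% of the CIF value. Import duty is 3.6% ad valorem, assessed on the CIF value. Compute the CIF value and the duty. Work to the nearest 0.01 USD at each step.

Let C be the CIF value. C = EXW price + pre-shipment costs + freight + 0.32% × C
C − 0.32% × C = 128118.65 + 1429.77 + 312.39 + 399.77 + 8645.87
0.9968 × C = 138906.45
C = 138906.45 / 0.9968 = 139352.38
Insurance premium = 0.32% × 139352.38 = 445.93
Import duty = 139352.38 × 3.6% = 5016.69

CIF value: USD 139352.38; import duty: USD 5016.69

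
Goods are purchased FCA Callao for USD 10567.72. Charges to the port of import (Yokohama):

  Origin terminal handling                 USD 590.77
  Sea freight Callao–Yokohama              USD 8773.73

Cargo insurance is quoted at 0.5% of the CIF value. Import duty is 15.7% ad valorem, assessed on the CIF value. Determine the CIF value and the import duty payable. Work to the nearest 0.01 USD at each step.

CIF value: USD 20032.38; import duty: USD 3145.08

Let C be the CIF value. C = FCA price + pre-shipment costs + freight + 0.5% × C
C − 0.5% × C = 10567.72 + 590.77 + 8773.73
0.995 × C = 19932.22
C = 19932.22 / 0.995 = 20032.38
Insurance premium = 0.5% × 20032.38 = 100.16
Import duty = 20032.38 × 15.7% = 3145.08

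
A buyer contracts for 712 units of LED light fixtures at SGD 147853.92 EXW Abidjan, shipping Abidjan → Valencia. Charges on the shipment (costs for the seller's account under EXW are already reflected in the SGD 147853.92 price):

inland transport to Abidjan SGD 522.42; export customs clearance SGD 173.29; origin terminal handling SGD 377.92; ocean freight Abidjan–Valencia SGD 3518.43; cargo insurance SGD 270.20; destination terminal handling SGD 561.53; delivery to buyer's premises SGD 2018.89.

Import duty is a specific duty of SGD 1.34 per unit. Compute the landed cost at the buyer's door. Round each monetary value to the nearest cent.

EXW: the seller makes goods available at their premises; the buyer bears all onward costs.
CIF value = EXW price + inland to port + export clearance + origin terminal + freight + insurance = 147853.92 + 522.42 + 173.29 + 377.92 + 3518.43 + 270.20 = 152716.18
Import duty = 712 × 1.34 = 954.08
Buyer bears: inland to port 522.42 + export clearance 173.29 + origin terminal 377.92 + freight 3518.43 + insurance 270.20 + destination terminal 561.53 + delivery 2018.89 + duty 954.08 = 8396.76
Landed cost = invoice 147853.92 + 8396.76 = 156250.68

Total landed cost: SGD 156250.68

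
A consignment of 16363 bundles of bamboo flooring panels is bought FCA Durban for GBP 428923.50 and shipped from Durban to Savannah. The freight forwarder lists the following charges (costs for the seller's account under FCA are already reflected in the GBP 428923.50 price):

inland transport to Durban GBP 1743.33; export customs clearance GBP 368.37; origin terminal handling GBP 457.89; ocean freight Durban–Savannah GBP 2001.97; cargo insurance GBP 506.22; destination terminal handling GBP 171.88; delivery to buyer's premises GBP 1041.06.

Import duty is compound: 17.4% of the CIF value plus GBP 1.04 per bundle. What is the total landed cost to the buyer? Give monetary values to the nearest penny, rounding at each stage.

Total landed cost: GBP 525268.83

FCA: the seller delivers export-cleared goods to the carrier; the buyer bears costs from that point.
Already in the invoice (seller's account under FCA): inland to port, export clearance — exclude.
CIF value = FCA price + origin terminal + freight + insurance = 428923.50 + 457.89 + 2001.97 + 506.22 = 431889.58
Ad valorem component: 431889.58 × 17.4% = 75148.79
Specific component: 16363 × 1.04 = 17017.52
Import duty = 75148.79 + 17017.52 = 92166.31
Buyer bears: origin terminal 457.89 + freight 2001.97 + insurance 506.22 + destination terminal 171.88 + delivery 1041.06 + duty 92166.31 = 96345.33
Landed cost = invoice 428923.50 + 96345.33 = 525268.83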